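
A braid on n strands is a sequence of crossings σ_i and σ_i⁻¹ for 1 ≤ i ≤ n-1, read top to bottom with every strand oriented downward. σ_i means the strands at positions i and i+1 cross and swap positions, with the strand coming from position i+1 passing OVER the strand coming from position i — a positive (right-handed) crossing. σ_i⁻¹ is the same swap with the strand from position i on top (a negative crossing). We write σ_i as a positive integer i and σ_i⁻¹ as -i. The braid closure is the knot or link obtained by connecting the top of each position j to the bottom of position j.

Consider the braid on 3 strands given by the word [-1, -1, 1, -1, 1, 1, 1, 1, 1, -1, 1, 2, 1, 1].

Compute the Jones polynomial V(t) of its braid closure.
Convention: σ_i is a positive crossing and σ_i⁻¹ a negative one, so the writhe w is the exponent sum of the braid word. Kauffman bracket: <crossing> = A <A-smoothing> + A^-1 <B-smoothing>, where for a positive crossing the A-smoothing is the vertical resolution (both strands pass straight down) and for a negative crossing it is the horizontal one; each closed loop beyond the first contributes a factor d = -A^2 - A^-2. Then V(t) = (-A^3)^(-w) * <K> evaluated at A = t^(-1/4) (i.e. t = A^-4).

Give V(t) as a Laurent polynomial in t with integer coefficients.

-t^7 + t^6 - t^5 + t^4 + t^2

Derivation:
The presented braid s1^-1 s1^-1 s1 s1^-1 s1 s1 s1 s1 s1 s1^-1 s1 s2 s1 s1 on 3 strands reduces by inverse Markov moves (closure unchanged at each step):
  Deconjugate: the word is γ·β·γ⁻¹ with γ = s1^-1 s1^-1 (prefix) and γ⁻¹ = s1 s1 (suffix); strip both.
  Destabilize: the word has the form β·s2 where s2 occurs only as the final letter (β ∈ B_2); drop it and the last strand → 2 strands.
Reduced to β = s1 s1^-1 s1 s1 s1 s1 s1 s1^-1 s1 on 2 strands, 9 crossings.
Compute on β:
First cancel adjacent σ_i σ_i⁻¹ pairs (Reidemeister II — same braid, same closure): s1 s1^-1 s1 s1 s1 s1 s1 s1^-1 s1 → s1 s1 s1 s1 s1.
Braid: s1 s1 s1 s1 s1 on 2 strands, 5 crossings.
Writhe w = (#positive) - (#negative) = 5 - 0 = 5.
State-sum expansion of <K>. There are 2^5 = 32 states.
Smooth each crossing (0=||, 1=⌣⌢); contribution A^(Σ sign_k(1-2s_k)) * d^(L-1).
  state 00000: A-exp=+5, loops=2, term = A^5 * d^1
  state 00001: A-exp=+3, loops=1, term = A^3 * d^0
  state 00010: A-exp=+3, loops=1, term = A^3 * d^0
  state 00011: A-exp=+1, loops=2, term = A^1 * d^1
  state 00100: A-exp=+3, loops=1, term = A^3 * d^0
  state 00101: A-exp=+1, loops=2, term = A^1 * d^1
  state 00110: A-exp=+1, loops=2, term = A^1 * d^1
  state 00111: A-exp=-1, loops=3, term = A^-1 * d^2
  state 01000: A-exp=+3, loops=1, term = A^3 * d^0
  state 01001: A-exp=+1, loops=2, term = A^1 * d^1
  state 01010: A-exp=+1, loops=2, term = A^1 * d^1
  state 01011: A-exp=-1, loops=3, term = A^-1 * d^2
  state 01100: A-exp=+1, loops=2, term = A^1 * d^1
  state 01101: A-exp=-1, loops=3, term = A^-1 * d^2
  state 01110: A-exp=-1, loops=3, term = A^-1 * d^2
  state 01111: A-exp=-3, loops=4, term = A^-3 * d^3
  state 10000: A-exp=+3, loops=1, term = A^3 * d^0
  state 10001: A-exp=+1, loops=2, term = A^1 * d^1
  state 10010: A-exp=+1, loops=2, term = A^1 * d^1
  state 10011: A-exp=-1, loops=3, term = A^-1 * d^2
  state 10100: A-exp=+1, loops=2, term = A^1 * d^1
  state 10101: A-exp=-1, loops=3, term = A^-1 * d^2
  state 10110: A-exp=-1, loops=3, term = A^-1 * d^2
  state 10111: A-exp=-3, loops=4, term = A^-3 * d^3
  state 11000: A-exp=+1, loops=2, term = A^1 * d^1
  state 11001: A-exp=-1, loops=3, term = A^-1 * d^2
  state 11010: A-exp=-1, loops=3, term = A^-1 * d^2
  state 11011: A-exp=-3, loops=4, term = A^-3 * d^3
  state 11100: A-exp=-1, loops=3, term = A^-1 * d^2
  state 11101: A-exp=-3, loops=4, term = A^-3 * d^3
  state 11110: A-exp=-3, loops=4, term = A^-3 * d^3
  state 11111: A-exp=-5, loops=5, term = A^-5 * d^4
Collect the terms by A-exponent (count of states per loop number):
Powers of d = -A^2 - A^-2: d^2 = A^4 + 2 + A^-4; d^3 = -A^6 - 3*A^2 - 3*A^-2 - A^-6; d^4 = A^8 + 4*A^4 + 6 + 4*A^-4 + A^-8.
  A^5 * (d) = -A^7 - A^3
  A^3 * (5) = 5*A^3
  A^1 * (10*d) = -10*A^3 - 10*A^-1
  A^-1 * (10*d^2) = 10*A^3 + 20*A^-1 + 10*A^-5
  A^-3 * (5*d^3) = -5*A^3 - 15*A^-1 - 15*A^-5 - 5*A^-9
  A^-5 * (d^4) = A^3 + 4*A^-1 + 6*A^-5 + 4*A^-9 + A^-13
Summing the groups: <K> = -A^7 - A^-1 + A^-5 - A^-9 + A^-13
Normalise by the writhe: (-A^3)^(-w) = (-A^3)^(-5) = -A^-15, so f(A) = -A^-15 * <K> = A^-8 + A^-16 - A^-20 + A^-24 - A^-28.
Substitute A = t^(-1/4), i.e. A^e → t^(-e/4): V(t) = -t^7 + t^6 - t^5 + t^4 + t^2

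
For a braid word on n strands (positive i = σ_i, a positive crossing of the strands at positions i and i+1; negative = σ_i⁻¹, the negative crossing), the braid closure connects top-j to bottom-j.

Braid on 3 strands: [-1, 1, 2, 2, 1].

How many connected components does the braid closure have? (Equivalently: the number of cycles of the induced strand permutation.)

Track the strand permutation on 3 strands, starting from identity.
  step 1: s1^-1 swaps positions 1,2 -> [2 1 3]
  step 2: s1 swaps positions 1,2 -> [1 2 3]
  step 3: s2 swaps positions 2,3 -> [1 3 2]
  step 4: s2 swaps positions 2,3 -> [1 2 3]
  step 5: s1 swaps positions 1,2 -> [2 1 3]
Final permutation (position -> original strand): [2 1 3]
Closure components = cycle count of this permutation = 2.

Answer: 2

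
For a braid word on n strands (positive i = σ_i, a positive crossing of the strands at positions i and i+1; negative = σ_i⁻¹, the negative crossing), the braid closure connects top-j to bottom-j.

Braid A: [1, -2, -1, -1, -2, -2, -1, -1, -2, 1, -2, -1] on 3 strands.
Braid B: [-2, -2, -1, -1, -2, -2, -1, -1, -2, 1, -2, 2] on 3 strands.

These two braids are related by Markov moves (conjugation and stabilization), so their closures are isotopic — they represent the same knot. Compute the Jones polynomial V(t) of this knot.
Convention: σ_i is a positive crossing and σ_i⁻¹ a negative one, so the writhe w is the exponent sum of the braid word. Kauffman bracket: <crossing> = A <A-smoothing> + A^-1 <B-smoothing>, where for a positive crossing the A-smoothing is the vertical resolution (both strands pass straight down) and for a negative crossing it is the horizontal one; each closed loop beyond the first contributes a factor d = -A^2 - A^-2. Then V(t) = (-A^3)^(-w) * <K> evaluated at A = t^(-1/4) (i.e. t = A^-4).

t^-3 + t^-6 - t^-7 + t^-8 - t^-9 + t^-10 - t^-11

Derivation:
Markov-equivalent braids have isotopic closures, hence identical knot invariants. Strip the Markov moves from each word to reach a common short braid β, then compute V(t) once on β.
Braid A: s1 s2^-1 s1^-1 s1^-1 s2^-1 s2^-1 s1^-1 s1^-1 s2^-1 s1 s2^-1 s1^-1 on 3 strands reduces by inverse Markov moves (closure unchanged at each step):
  Deconjugate: the word is γ·β·γ⁻¹ with γ = s1 (prefix) and γ⁻¹ = s1^-1 (suffix); strip both.
Reduced to β = s2^-1 s1^-1 s1^-1 s2^-1 s2^-1 s1^-1 s1^-1 s2^-1 s1 s2^-1 on 3 strands, 10 crossings.
Braid B: s2^-1 s2^-1 s1^-1 s1^-1 s2^-1 s2^-1 s1^-1 s1^-1 s2^-1 s1 s2^-1 s2 on 3 strands reduces by inverse Markov moves (closure unchanged at each step):
  Deconjugate: the word is γ·β·γ⁻¹ with γ = s2^-1 (prefix) and γ⁻¹ = s2 (suffix); strip both.
Reduced to β = s2^-1 s1^-1 s1^-1 s2^-1 s2^-1 s1^-1 s1^-1 s2^-1 s1 s2^-1 on 3 strands, 10 crossings.
Both give the same β = s2^-1 s1^-1 s1^-1 s2^-1 s2^-1 s1^-1 s1^-1 s2^-1 s1 s2^-1 on 3 strands, so one state sum suffices:
Braid: s2^-1 s1^-1 s1^-1 s2^-1 s2^-1 s1^-1 s1^-1 s2^-1 s1 s2^-1 on 3 strands, 10 crossings.
Writhe w = (#positive) - (#negative) = 1 - 9 = -8.
State-sum expansion of <K>. There are 2^10 = 1024 states.
Each crossing splits two ways (0=vertical, 1=horizontal). The state's weight is A^(#A-smoothings - #B-smoothings) * d^(loops - 1).
Tabulate the states by total A-exponent and number of loops L (A-exp: L × count):
  A^10: L=6 ×1
  A^8: L=5 ×10
  A^6: L=4 ×41, L=6 ×4
  A^4: L=3 ×86, L=5 ×34
  A^2: L=2 ×92, L=4 ×114, L=6 ×4
  A^0: L=1 ×40, L=3 ×185, L=5 ×27
  A^-2: L=2 ×142, L=4 ×67, L=6 ×1
  A^-4: L=1 ×40, L=3 ×76, L=5 ×4
  A^-6: L=2 ×39, L=4 ×6
  A^-8: L=1 ×5, L=3 ×5
  A^-10: L=2 ×1
Each group contributes A^e * Σ count * d^(L-1):
Powers of d = -A^2 - A^-2: d^2 = A^4 + 2 + A^-4; d^3 = -A^6 - 3*A^2 - 3*A^-2 - A^-6; d^4 = A^8 + 4*A^4 + 6 + 4*A^-4 + A^-8; d^5 = -A^10 - 5*A^6 - 10*A^2 - 10*A^-2 - 5*A^-6 - A^-10.
  A^10 * (d^5) = -A^20 - 5*A^16 - 10*A^12 - 10*A^8 - 5*A^4 - 1
  A^8 * (10*d^4) = 10*A^16 + 40*A^12 + 60*A^8 + 40*A^4 + 10
  A^6 * (41*d^3 + 4*d^5) = -4*A^16 - 61*A^12 - 163*A^8 - 163*A^4 - 61 - 4*A^-4
  A^4 * (86*d^2 + 34*d^4) = 34*A^12 + 222*A^8 + 376*A^4 + 222 + 34*A^-4
  A^2 * (92*d + 114*d^3 + 4*d^5) = -4*A^12 - 134*A^8 - 474*A^4 - 474 - 134*A^-4 - 4*A^-8
  A^0 * (40 + 185*d^2 + 27*d^4) = 27*A^8 + 293*A^4 + 572 + 293*A^-4 + 27*A^-8
  A^-2 * (142*d + 67*d^3 + d^5) = -A^8 - 72*A^4 - 353 - 353*A^-4 - 72*A^-8 - A^-12
  A^-4 * (40 + 76*d^2 + 4*d^4) = 4*A^4 + 92 + 216*A^-4 + 92*A^-8 + 4*A^-12
  A^-6 * (39*d + 6*d^3) = -6 - 57*A^-4 - 57*A^-8 - 6*A^-12
  A^-8 * (5 + 5*d^2) = 5*A^-4 + 15*A^-8 + 5*A^-12
  A^-10 * (d) = -A^-8 - A^-12
Summing the groups: <K> = -A^20 + A^16 - A^12 + A^8 - A^4 + 1 + A^-12
Normalise by the writhe: (-A^3)^(-w) = (-A^3)^(8) = A^24, so f(A) = A^24 * <K> = -A^44 + A^40 - A^36 + A^32 - A^28 + A^24 + A^12.
Substitute A = t^(-1/4), i.e. A^e → t^(-e/4): V(t) = t^-3 + t^-6 - t^-7 + t^-8 - t^-9 + t^-10 - t^-11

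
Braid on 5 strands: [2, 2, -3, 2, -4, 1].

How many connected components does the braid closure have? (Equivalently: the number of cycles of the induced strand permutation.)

Track the strand permutation on 5 strands, starting from identity.
  step 1: s2 swaps positions 2,3 -> [1 3 2 4 5]
  step 2: s2 swaps positions 2,3 -> [1 2 3 4 5]
  step 3: s3^-1 swaps positions 3,4 -> [1 2 4 3 5]
  step 4: s2 swaps positions 2,3 -> [1 4 2 3 5]
  step 5: s4^-1 swaps positions 4,5 -> [1 4 2 5 3]
  step 6: s1 swaps positions 1,2 -> [4 1 2 5 3]
Final permutation (position -> original strand): [4 1 2 5 3]
Closure components = cycle count of this permutation = 1.

Answer: 1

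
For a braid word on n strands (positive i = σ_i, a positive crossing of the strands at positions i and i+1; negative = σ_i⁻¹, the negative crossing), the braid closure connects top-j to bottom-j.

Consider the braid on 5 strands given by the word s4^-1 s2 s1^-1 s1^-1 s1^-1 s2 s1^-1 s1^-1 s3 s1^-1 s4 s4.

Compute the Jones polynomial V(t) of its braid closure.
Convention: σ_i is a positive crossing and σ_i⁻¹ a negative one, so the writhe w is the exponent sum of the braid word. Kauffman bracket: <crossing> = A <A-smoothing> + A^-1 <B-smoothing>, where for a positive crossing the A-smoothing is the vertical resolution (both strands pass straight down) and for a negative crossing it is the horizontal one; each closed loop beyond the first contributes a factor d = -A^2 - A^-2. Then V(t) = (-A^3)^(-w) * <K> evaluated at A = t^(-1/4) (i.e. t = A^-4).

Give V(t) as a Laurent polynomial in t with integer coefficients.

1 - t^-1 + 3*t^-2 - 3*t^-3 + 3*t^-4 - 4*t^-5 + 3*t^-6 - 2*t^-7 + t^-8

Derivation:
The presented braid s4^-1 s2 s1^-1 s1^-1 s1^-1 s2 s1^-1 s1^-1 s3 s1^-1 s4 s4 on 5 strands reduces by inverse Markov moves (closure unchanged at each step):
  Deconjugate: the word is γ·β·γ⁻¹ with γ = s4^-1 (prefix) and γ⁻¹ = s4 (suffix); strip both.
  Destabilize: the word has the form β·s4 where s4 occurs only as the final letter (β ∈ B_4); drop it and the last strand → 4 strands.
Reduced to β = s2 s1^-1 s1^-1 s1^-1 s2 s1^-1 s1^-1 s3 s1^-1 on 4 strands, 9 crossings.
Compute on β:
Braid: s2 s1^-1 s1^-1 s1^-1 s2 s1^-1 s1^-1 s3 s1^-1 on 4 strands, 9 crossings.
Writhe w = (#positive) - (#negative) = 3 - 6 = -3.
Enumerate smoothing states for the bracket polynomial. There are 2^9 = 512 states.
For each crossing: s=0 is the vertical smoothing, s=1 horizontal. Crossing k contributes A^(sign_k * (1 - 2*s_k)); loop factor d = -A^2 - A^-2.
Tabulate the states by total A-exponent and number of loops L (A-exp: L × count):
  A^9: L=8 ×1
  A^7: L=7 ×9
  A^5: L=6 ×36
  A^3: L=5 ×84
  A^1: L=4 ×126
  A^-1: L=3 ×124, L=5 ×2
  A^-3: L=2 ×75, L=4 ×9
  A^-5: L=1 ×21, L=3 ×15
  A^-7: L=2 ×8, L=4 ×1
  A^-9: L=3 ×1
Each group contributes A^e * Σ count * d^(L-1):
Powers of d = -A^2 - A^-2: d^2 = A^4 + 2 + A^-4; d^3 = -A^6 - 3*A^2 - 3*A^-2 - A^-6; d^4 = A^8 + 4*A^4 + 6 + 4*A^-4 + A^-8; d^5 = -A^10 - 5*A^6 - 10*A^2 - 10*A^-2 - 5*A^-6 - A^-10; d^6 = A^12 + 6*A^8 + 15*A^4 + 20 + 15*A^-4 + 6*A^-8 + A^-12; d^7 = -A^14 - 7*A^10 - 21*A^6 - 35*A^2 - 35*A^-2 - 21*A^-6 - 7*A^-10 - A^-14.
  A^9 * (d^7) = -A^23 - 7*A^19 - 21*A^15 - 35*A^11 - 35*A^7 - 21*A^3 - 7*A^-1 - A^-5
  A^7 * (9*d^6) = 9*A^19 + 54*A^15 + 135*A^11 + 180*A^7 + 135*A^3 + 54*A^-1 + 9*A^-5
  A^5 * (36*d^5) = -36*A^15 - 180*A^11 - 360*A^7 - 360*A^3 - 180*A^-1 - 36*A^-5
  A^3 * (84*d^4) = 84*A^11 + 336*A^7 + 504*A^3 + 336*A^-1 + 84*A^-5
  A^1 * (126*d^3) = -126*A^7 - 378*A^3 - 378*A^-1 - 126*A^-5
  A^-1 * (124*d^2 + 2*d^4) = 2*A^7 + 132*A^3 + 260*A^-1 + 132*A^-5 + 2*A^-9
  A^-3 * (75*d + 9*d^3) = -9*A^3 - 102*A^-1 - 102*A^-5 - 9*A^-9
  A^-5 * (21 + 15*d^2) = 15*A^-1 + 51*A^-5 + 15*A^-9
  A^-7 * (8*d + d^3) = -A^-1 - 11*A^-5 - 11*A^-9 - A^-13
  A^-9 * (d^2) = A^-5 + 2*A^-9 + A^-13
Summing the groups: <K> = -A^23 + 2*A^19 - 3*A^15 + 4*A^11 - 3*A^7 + 3*A^3 - 3*A^-1 + A^-5 - A^-9
Normalise by the writhe: (-A^3)^(-w) = (-A^3)^(3) = -A^9, so f(A) = -A^9 * <K> = A^32 - 2*A^28 + 3*A^24 - 4*A^20 + 3*A^16 - 3*A^12 + 3*A^8 - A^4 + 1.
Substitute A = t^(-1/4), i.e. A^e → t^(-e/4): V(t) = 1 - t^-1 + 3*t^-2 - 3*t^-3 + 3*t^-4 - 4*t^-5 + 3*t^-6 - 2*t^-7 + t^-8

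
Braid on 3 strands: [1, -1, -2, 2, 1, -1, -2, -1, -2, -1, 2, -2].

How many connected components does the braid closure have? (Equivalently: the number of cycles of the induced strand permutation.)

Track the strand permutation on 3 strands, starting from identity.
  step 1: s1 swaps positions 1,2 -> [2 1 3]
  step 2: s1^-1 swaps positions 1,2 -> [1 2 3]
  step 3: s2^-1 swaps positions 2,3 -> [1 3 2]
  step 4: s2 swaps positions 2,3 -> [1 2 3]
  step 5: s1 swaps positions 1,2 -> [2 1 3]
  step 6: s1^-1 swaps positions 1,2 -> [1 2 3]
  step 7: s2^-1 swaps positions 2,3 -> [1 3 2]
  step 8: s1^-1 swaps positions 1,2 -> [3 1 2]
  step 9: s2^-1 swaps positions 2,3 -> [3 2 1]
  step 10: s1^-1 swaps positions 1,2 -> [2 3 1]
  step 11: s2 swaps positions 2,3 -> [2 1 3]
  step 12: s2^-1 swaps positions 2,3 -> [2 3 1]
Final permutation (position -> original strand): [2 3 1]
Closure components = cycle count of this permutation = 1.

Answer: 1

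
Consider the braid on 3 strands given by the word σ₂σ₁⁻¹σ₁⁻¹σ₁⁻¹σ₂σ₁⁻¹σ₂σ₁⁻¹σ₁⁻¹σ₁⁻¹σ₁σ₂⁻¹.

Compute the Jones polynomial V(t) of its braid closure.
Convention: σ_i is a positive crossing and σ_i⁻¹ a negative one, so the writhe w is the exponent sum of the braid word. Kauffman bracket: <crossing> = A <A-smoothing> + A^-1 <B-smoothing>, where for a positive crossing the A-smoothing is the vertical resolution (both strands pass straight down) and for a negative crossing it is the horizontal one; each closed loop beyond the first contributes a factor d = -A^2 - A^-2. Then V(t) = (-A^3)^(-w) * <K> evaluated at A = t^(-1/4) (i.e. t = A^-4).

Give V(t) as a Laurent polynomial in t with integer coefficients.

The presented braid s2 s1^-1 s1^-1 s1^-1 s2 s1^-1 s2 s1^-1 s1^-1 s1^-1 s1 s2^-1 on 3 strands reduces by inverse Markov moves (closure unchanged at each step):
  Deconjugate: the word is γ·β·γ⁻¹ with γ = s2 s1^-1 (prefix) and γ⁻¹ = s1 s2^-1 (suffix); strip both.
Reduced to β = s1^-1 s1^-1 s2 s1^-1 s2 s1^-1 s1^-1 s1^-1 on 3 strands, 8 crossings.
Compute on β:
Braid: s1^-1 s1^-1 s2 s1^-1 s2 s1^-1 s1^-1 s1^-1 on 3 strands, 8 crossings.
Writhe w = (#positive) - (#negative) = 2 - 6 = -4.
Enumerate smoothing states for the bracket polynomial. There are 2^8 = 256 states.
For each crossing: s=0 is the vertical smoothing, s=1 horizontal. Crossing k contributes A^(sign_k * (1 - 2*s_k)); loop factor d = -A^2 - A^-2.
Tabulate the states by total A-exponent and number of loops L (A-exp: L × count):
  A^8: L=7 ×1
  A^6: L=6 ×8
  A^4: L=5 ×28
  A^2: L=4 ×55, L=6 ×1
  A^0: L=3 ×65, L=5 ×5
  A^-2: L=2 ×46, L=4 ×10
  A^-4: L=1 ×17, L=3 ×11
  A^-6: L=2 ×8
  A^-8: L=3 ×1
Each group contributes A^e * Σ count * d^(L-1):
Powers of d = -A^2 - A^-2: d^2 = A^4 + 2 + A^-4; d^3 = -A^6 - 3*A^2 - 3*A^-2 - A^-6; d^4 = A^8 + 4*A^4 + 6 + 4*A^-4 + A^-8; d^5 = -A^10 - 5*A^6 - 10*A^2 - 10*A^-2 - 5*A^-6 - A^-10; d^6 = A^12 + 6*A^8 + 15*A^4 + 20 + 15*A^-4 + 6*A^-8 + A^-12.
  A^8 * (d^6) = A^20 + 6*A^16 + 15*A^12 + 20*A^8 + 15*A^4 + 6 + A^-4
  A^6 * (8*d^5) = -8*A^16 - 40*A^12 - 80*A^8 - 80*A^4 - 40 - 8*A^-4
  A^4 * (28*d^4) = 28*A^12 + 112*A^8 + 168*A^4 + 112 + 28*A^-4
  A^2 * (55*d^3 + d^5) = -A^12 - 60*A^8 - 175*A^4 - 175 - 60*A^-4 - A^-8
  A^0 * (65*d^2 + 5*d^4) = 5*A^8 + 85*A^4 + 160 + 85*A^-4 + 5*A^-8
  A^-2 * (46*d + 10*d^3) = -10*A^4 - 76 - 76*A^-4 - 10*A^-8
  A^-4 * (17 + 11*d^2) = 11 + 39*A^-4 + 11*A^-8
  A^-6 * (8*d) = -8*A^-4 - 8*A^-8
  A^-8 * (d^2) = A^-4 + 2*A^-8 + A^-12
Summing the groups: <K> = A^20 - 2*A^16 + 2*A^12 - 3*A^8 + 3*A^4 - 2 + 2*A^-4 - A^-8 + A^-12
Normalise by the writhe: (-A^3)^(-w) = (-A^3)^(4) = A^12, so f(A) = A^12 * <K> = A^32 - 2*A^28 + 2*A^24 - 3*A^20 + 3*A^16 - 2*A^12 + 2*A^8 - A^4 + 1.
Substitute A = t^(-1/4), i.e. A^e → t^(-e/4): V(t) = 1 - t^-1 + 2*t^-2 - 2*t^-3 + 3*t^-4 - 3*t^-5 + 2*t^-6 - 2*t^-7 + t^-8

Answer: 1 - t^-1 + 2*t^-2 - 2*t^-3 + 3*t^-4 - 3*t^-5 + 2*t^-6 - 2*t^-7 + t^-8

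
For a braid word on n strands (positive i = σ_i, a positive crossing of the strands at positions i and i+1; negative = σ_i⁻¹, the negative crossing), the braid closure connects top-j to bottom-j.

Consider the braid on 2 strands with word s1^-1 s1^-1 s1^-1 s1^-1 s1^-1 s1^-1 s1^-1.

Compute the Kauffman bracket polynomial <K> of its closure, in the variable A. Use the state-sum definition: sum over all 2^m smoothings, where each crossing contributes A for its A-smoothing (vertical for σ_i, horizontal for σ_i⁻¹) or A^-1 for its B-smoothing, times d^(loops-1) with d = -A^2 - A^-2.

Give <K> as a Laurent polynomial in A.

Braid: s1^-1 s1^-1 s1^-1 s1^-1 s1^-1 s1^-1 s1^-1 on 2 strands, 7 crossings.
Writhe w = (#positive) - (#negative) = 0 - 7 = -7.
Computing the Kauffman bracket via state sum. There are 2^7 = 128 states.
Each crossing splits two ways (0=vertical, 1=horizontal). The state's weight is A^(#A-smoothings - #B-smoothings) * d^(loops - 1).
Tabulate the states by total A-exponent and number of loops L (A-exp: L × count):
  A^7: L=7 ×1
  A^5: L=6 ×7
  A^3: L=5 ×21
  A^1: L=4 ×35
  A^-1: L=3 ×35
  A^-3: L=2 ×21
  A^-5: L=1 ×7
  A^-7: L=2 ×1
Each group contributes A^e * Σ count * d^(L-1):
Powers of d = -A^2 - A^-2: d^2 = A^4 + 2 + A^-4; d^3 = -A^6 - 3*A^2 - 3*A^-2 - A^-6; d^4 = A^8 + 4*A^4 + 6 + 4*A^-4 + A^-8; d^5 = -A^10 - 5*A^6 - 10*A^2 - 10*A^-2 - 5*A^-6 - A^-10; d^6 = A^12 + 6*A^8 + 15*A^4 + 20 + 15*A^-4 + 6*A^-8 + A^-12.
  A^7 * (d^6) = A^19 + 6*A^15 + 15*A^11 + 20*A^7 + 15*A^3 + 6*A^-1 + A^-5
  A^5 * (7*d^5) = -7*A^15 - 35*A^11 - 70*A^7 - 70*A^3 - 35*A^-1 - 7*A^-5
  A^3 * (21*d^4) = 21*A^11 + 84*A^7 + 126*A^3 + 84*A^-1 + 21*A^-5
  A^1 * (35*d^3) = -35*A^7 - 105*A^3 - 105*A^-1 - 35*A^-5
  A^-1 * (35*d^2) = 35*A^3 + 70*A^-1 + 35*A^-5
  A^-3 * (21*d) = -21*A^-1 - 21*A^-5
  A^-5 * (7) = 7*A^-5
  A^-7 * (d) = -A^-5 - A^-9
Summing the groups: <K> = A^19 - A^15 + A^11 - A^7 + A^3 - A^-1 - A^-9

Answer: A^19 - A^15 + A^11 - A^7 + A^3 - A^-1 - A^-9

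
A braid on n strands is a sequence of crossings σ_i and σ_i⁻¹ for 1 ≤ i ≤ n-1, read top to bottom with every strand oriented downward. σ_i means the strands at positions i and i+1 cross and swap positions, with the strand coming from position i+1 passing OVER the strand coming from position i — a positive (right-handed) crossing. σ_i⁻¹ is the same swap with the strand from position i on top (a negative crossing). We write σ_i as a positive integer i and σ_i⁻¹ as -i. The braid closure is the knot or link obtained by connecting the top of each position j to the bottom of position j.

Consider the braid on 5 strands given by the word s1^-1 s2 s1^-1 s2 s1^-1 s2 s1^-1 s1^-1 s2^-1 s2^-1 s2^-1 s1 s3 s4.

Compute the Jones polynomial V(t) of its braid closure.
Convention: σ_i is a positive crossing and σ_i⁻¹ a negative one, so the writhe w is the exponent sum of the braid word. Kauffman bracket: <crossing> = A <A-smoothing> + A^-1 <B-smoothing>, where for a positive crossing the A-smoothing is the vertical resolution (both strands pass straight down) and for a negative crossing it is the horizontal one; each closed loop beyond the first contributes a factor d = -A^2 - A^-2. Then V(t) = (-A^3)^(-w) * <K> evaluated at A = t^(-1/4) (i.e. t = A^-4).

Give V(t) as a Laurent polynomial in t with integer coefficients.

The presented braid s1^-1 s2 s1^-1 s2 s1^-1 s2 s1^-1 s1^-1 s2^-1 s2^-1 s2^-1 s1 s3 s4 on 5 strands reduces by inverse Markov moves (closure unchanged at each step):
  Destabilize: the word has the form β·s4 where s4 occurs only as the final letter (β ∈ B_4); drop it and the last strand → 4 strands.
  Destabilize: the word has the form β·s3 where s3 occurs only as the final letter (β ∈ B_3); drop it and the last strand → 3 strands.
  Deconjugate: the word is γ·β·γ⁻¹ with γ = s1^-1 s2 (prefix) and γ⁻¹ = s2^-1 s1 (suffix); strip both.
Reduced to β = s1^-1 s2 s1^-1 s2 s1^-1 s1^-1 s2^-1 s2^-1 on 3 strands, 8 crossings.
Compute on β:
Braid: s1^-1 s2 s1^-1 s2 s1^-1 s1^-1 s2^-1 s2^-1 on 3 strands, 8 crossings.
Writhe w = (#positive) - (#negative) = 2 - 6 = -4.
Computing the Kauffman bracket via state sum. There are 2^8 = 256 states.
For each crossing: s=0 is the vertical smoothing, s=1 horizontal. Crossing k contributes A^(sign_k * (1 - 2*s_k)); loop factor d = -A^2 - A^-2.
Tabulate the states by total A-exponent and number of loops L (A-exp: L × count):
  A^8: L=5 ×1
  A^6: L=4 ×8
  A^4: L=3 ×26, L=5 ×2
  A^2: L=2 ×41, L=4 ×15
  A^0: L=1 ×26, L=3 ×43, L=5 ×1
  A^-2: L=2 ×47, L=4 ×9
  A^-4: L=1 ×11, L=3 ×16, L=5 ×1
  A^-6: L=2 ×6, L=4 ×2
  A^-8: L=3 ×1
Each group contributes A^e * Σ count * d^(L-1):
Powers of d = -A^2 - A^-2: d^2 = A^4 + 2 + A^-4; d^3 = -A^6 - 3*A^2 - 3*A^-2 - A^-6; d^4 = A^8 + 4*A^4 + 6 + 4*A^-4 + A^-8.
  A^8 * (d^4) = A^16 + 4*A^12 + 6*A^8 + 4*A^4 + 1
  A^6 * (8*d^3) = -8*A^12 - 24*A^8 - 24*A^4 - 8
  A^4 * (26*d^2 + 2*d^4) = 2*A^12 + 34*A^8 + 64*A^4 + 34 + 2*A^-4
  A^2 * (41*d + 15*d^3) = -15*A^8 - 86*A^4 - 86 - 15*A^-4
  A^0 * (26 + 43*d^2 + d^4) = A^8 + 47*A^4 + 118 + 47*A^-4 + A^-8
  A^-2 * (47*d + 9*d^3) = -9*A^4 - 74 - 74*A^-4 - 9*A^-8
  A^-4 * (11 + 16*d^2 + d^4) = A^4 + 20 + 49*A^-4 + 20*A^-8 + A^-12
  A^-6 * (6*d + 2*d^3) = -2 - 12*A^-4 - 12*A^-8 - 2*A^-12
  A^-8 * (d^2) = A^-4 + 2*A^-8 + A^-12
Summing the groups: <K> = A^16 - 2*A^12 + 2*A^8 - 3*A^4 + 3 - 2*A^-4 + 2*A^-8
Normalise by the writhe: (-A^3)^(-w) = (-A^3)^(4) = A^12, so f(A) = A^12 * <K> = A^28 - 2*A^24 + 2*A^20 - 3*A^16 + 3*A^12 - 2*A^8 + 2*A^4.
Substitute A = t^(-1/4), i.e. A^e → t^(-e/4): V(t) = 2*t^-1 - 2*t^-2 + 3*t^-3 - 3*t^-4 + 2*t^-5 - 2*t^-6 + t^-7

Answer: 2*t^-1 - 2*t^-2 + 3*t^-3 - 3*t^-4 + 2*t^-5 - 2*t^-6 + t^-7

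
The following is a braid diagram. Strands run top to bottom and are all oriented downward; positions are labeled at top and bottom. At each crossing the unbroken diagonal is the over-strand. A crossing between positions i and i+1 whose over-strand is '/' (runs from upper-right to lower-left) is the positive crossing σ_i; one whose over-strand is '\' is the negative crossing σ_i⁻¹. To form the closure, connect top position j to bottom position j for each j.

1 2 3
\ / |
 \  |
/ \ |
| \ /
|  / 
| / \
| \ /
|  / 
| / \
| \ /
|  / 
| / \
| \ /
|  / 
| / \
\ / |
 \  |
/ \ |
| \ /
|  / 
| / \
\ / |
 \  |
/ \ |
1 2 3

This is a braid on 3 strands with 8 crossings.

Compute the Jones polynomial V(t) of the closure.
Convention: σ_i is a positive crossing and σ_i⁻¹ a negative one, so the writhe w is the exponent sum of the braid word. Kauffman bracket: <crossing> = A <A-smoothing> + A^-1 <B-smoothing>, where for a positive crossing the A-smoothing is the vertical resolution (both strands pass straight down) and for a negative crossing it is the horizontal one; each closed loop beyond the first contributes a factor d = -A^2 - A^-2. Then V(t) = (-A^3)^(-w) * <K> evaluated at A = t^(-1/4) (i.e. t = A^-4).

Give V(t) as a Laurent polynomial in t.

-t^6 + 2*t^5 - 3*t^4 + 4*t^3 - 4*t^2 + 4*t - 2 + 2*t^-1 - t^-2

Derivation:
Reading the diagram top to bottom ('/'-over between positions i,i+1 = s_i, '\'-over = s_i^-1): braid word = s1^-1 s2 s2 s2 s2 s1^-1 s2 s1^-1.
Braid: s1^-1 s2 s2 s2 s2 s1^-1 s2 s1^-1 on 3 strands, 8 crossings.
Writhe w = (#positive) - (#negative) = 5 - 3 = 2.
Enumerate smoothing states for the bracket polynomial. There are 2^8 = 256 states.
Smooth each crossing (0=||, 1=⌣⌢); contribution A^(Σ sign_k(1-2s_k)) * d^(L-1).
Tabulate the states by total A-exponent and number of loops L (A-exp: L × count):
  A^8: L=4 ×1
  A^6: L=3 ×8
  A^4: L=2 ×22, L=4 ×6
  A^2: L=1 ×23, L=3 ×29, L=5 ×4
  A^0: L=2 ×47, L=4 ×22, L=6 ×1
  A^-2: L=3 ×48, L=5 ×8
  A^-4: L=4 ×27, L=6 ×1
  A^-6: L=5 ×8
  A^-8: L=6 ×1
Each group contributes A^e * Σ count * d^(L-1):
Powers of d = -A^2 - A^-2: d^2 = A^4 + 2 + A^-4; d^3 = -A^6 - 3*A^2 - 3*A^-2 - A^-6; d^4 = A^8 + 4*A^4 + 6 + 4*A^-4 + A^-8; d^5 = -A^10 - 5*A^6 - 10*A^2 - 10*A^-2 - 5*A^-6 - A^-10.
  A^8 * (d^3) = -A^14 - 3*A^10 - 3*A^6 - A^2
  A^6 * (8*d^2) = 8*A^10 + 16*A^6 + 8*A^2
  A^4 * (22*d + 6*d^3) = -6*A^10 - 40*A^6 - 40*A^2 - 6*A^-2
  A^2 * (23 + 29*d^2 + 4*d^4) = 4*A^10 + 45*A^6 + 105*A^2 + 45*A^-2 + 4*A^-6
  A^0 * (47*d + 22*d^3 + d^5) = -A^10 - 27*A^6 - 123*A^2 - 123*A^-2 - 27*A^-6 - A^-10
  A^-2 * (48*d^2 + 8*d^4) = 8*A^6 + 80*A^2 + 144*A^-2 + 80*A^-6 + 8*A^-10
  A^-4 * (27*d^3 + d^5) = -A^6 - 32*A^2 - 91*A^-2 - 91*A^-6 - 32*A^-10 - A^-14
  A^-6 * (8*d^4) = 8*A^2 + 32*A^-2 + 48*A^-6 + 32*A^-10 + 8*A^-14
  A^-8 * (d^5) = -A^2 - 5*A^-2 - 10*A^-6 - 10*A^-10 - 5*A^-14 - A^-18
Summing the groups: <K> = -A^14 + 2*A^10 - 2*A^6 + 4*A^2 - 4*A^-2 + 4*A^-6 - 3*A^-10 + 2*A^-14 - A^-18
Normalise by the writhe: (-A^3)^(-w) = (-A^3)^(-2) = A^-6, so f(A) = A^-6 * <K> = -A^8 + 2*A^4 - 2 + 4*A^-4 - 4*A^-8 + 4*A^-12 - 3*A^-16 + 2*A^-20 - A^-24.
Substitute A = t^(-1/4), i.e. A^e → t^(-e/4): V(t) = -t^6 + 2*t^5 - 3*t^4 + 4*t^3 - 4*t^2 + 4*t - 2 + 2*t^-1 - t^-2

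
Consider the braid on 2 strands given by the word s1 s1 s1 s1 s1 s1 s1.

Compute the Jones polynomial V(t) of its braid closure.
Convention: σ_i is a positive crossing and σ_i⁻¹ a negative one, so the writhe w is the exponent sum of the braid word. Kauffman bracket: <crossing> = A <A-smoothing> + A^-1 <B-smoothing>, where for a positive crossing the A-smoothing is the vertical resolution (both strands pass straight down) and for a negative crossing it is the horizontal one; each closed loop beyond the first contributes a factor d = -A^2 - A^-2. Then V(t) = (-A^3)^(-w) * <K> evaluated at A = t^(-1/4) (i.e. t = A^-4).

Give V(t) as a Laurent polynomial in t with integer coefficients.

Braid: s1 s1 s1 s1 s1 s1 s1 on 2 strands, 7 crossings.
Writhe w = (#positive) - (#negative) = 7 - 0 = 7.
Computing the Kauffman bracket via state sum. There are 2^7 = 128 states.
Each crossing splits two ways (0=vertical, 1=horizontal). The state's weight is A^(#A-smoothings - #B-smoothings) * d^(loops - 1).
Tabulate the states by total A-exponent and number of loops L (A-exp: L × count):
  A^7: L=2 ×1
  A^5: L=1 ×7
  A^3: L=2 ×21
  A^1: L=3 ×35
  A^-1: L=4 ×35
  A^-3: L=5 ×21
  A^-5: L=6 ×7
  A^-7: L=7 ×1
Each group contributes A^e * Σ count * d^(L-1):
Powers of d = -A^2 - A^-2: d^2 = A^4 + 2 + A^-4; d^3 = -A^6 - 3*A^2 - 3*A^-2 - A^-6; d^4 = A^8 + 4*A^4 + 6 + 4*A^-4 + A^-8; d^5 = -A^10 - 5*A^6 - 10*A^2 - 10*A^-2 - 5*A^-6 - A^-10; d^6 = A^12 + 6*A^8 + 15*A^4 + 20 + 15*A^-4 + 6*A^-8 + A^-12.
  A^7 * (d) = -A^9 - A^5
  A^5 * (7) = 7*A^5
  A^3 * (21*d) = -21*A^5 - 21*A
  A^1 * (35*d^2) = 35*A^5 + 70*A + 35*A^-3
  A^-1 * (35*d^3) = -35*A^5 - 105*A - 105*A^-3 - 35*A^-7
  A^-3 * (21*d^4) = 21*A^5 + 84*A + 126*A^-3 + 84*A^-7 + 21*A^-11
  A^-5 * (7*d^5) = -7*A^5 - 35*A - 70*A^-3 - 70*A^-7 - 35*A^-11 - 7*A^-15
  A^-7 * (d^6) = A^5 + 6*A + 15*A^-3 + 20*A^-7 + 15*A^-11 + 6*A^-15 + A^-19
Summing the groups: <K> = -A^9 - A + A^-3 - A^-7 + A^-11 - A^-15 + A^-19
Normalise by the writhe: (-A^3)^(-w) = (-A^3)^(-7) = -A^-21, so f(A) = -A^-21 * <K> = A^-12 + A^-20 - A^-24 + A^-28 - A^-32 + A^-36 - A^-40.
Substitute A = t^(-1/4), i.e. A^e → t^(-e/4): V(t) = -t^10 + t^9 - t^8 + t^7 - t^6 + t^5 + t^3

Answer: -t^10 + t^9 - t^8 + t^7 - t^6 + t^5 + t^3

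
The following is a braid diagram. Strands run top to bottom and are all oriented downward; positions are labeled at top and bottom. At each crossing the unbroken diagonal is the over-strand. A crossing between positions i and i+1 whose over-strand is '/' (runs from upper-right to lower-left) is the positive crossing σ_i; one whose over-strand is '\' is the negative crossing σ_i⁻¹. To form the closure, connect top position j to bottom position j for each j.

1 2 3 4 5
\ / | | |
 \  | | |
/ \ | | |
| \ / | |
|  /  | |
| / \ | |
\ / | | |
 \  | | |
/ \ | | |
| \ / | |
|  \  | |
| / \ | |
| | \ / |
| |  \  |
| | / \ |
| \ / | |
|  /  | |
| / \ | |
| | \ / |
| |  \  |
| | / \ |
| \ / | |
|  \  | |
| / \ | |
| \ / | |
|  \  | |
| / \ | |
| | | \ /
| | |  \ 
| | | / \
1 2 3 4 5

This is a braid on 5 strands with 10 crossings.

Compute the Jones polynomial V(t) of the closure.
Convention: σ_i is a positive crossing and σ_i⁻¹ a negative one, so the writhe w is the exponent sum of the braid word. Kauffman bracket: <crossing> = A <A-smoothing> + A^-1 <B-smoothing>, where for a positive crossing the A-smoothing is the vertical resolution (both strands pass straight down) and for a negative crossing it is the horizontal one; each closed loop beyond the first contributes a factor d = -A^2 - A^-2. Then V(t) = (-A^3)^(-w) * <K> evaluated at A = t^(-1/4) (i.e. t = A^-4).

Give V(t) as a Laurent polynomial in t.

t^-1 - 2*t^-2 + 3*t^-3 - 2*t^-4 + 3*t^-5 - 2*t^-6 + t^-7 - t^-8

Derivation:
Reading the diagram top to bottom ('/'-over between positions i,i+1 = s_i, '\'-over = s_i^-1): braid word = s1^-1 s2 s1^-1 s2^-1 s3^-1 s2 s3^-1 s2^-1 s2^-1 s4^-1.
The presented braid s1^-1 s2 s1^-1 s2^-1 s3^-1 s2 s3^-1 s2^-1 s2^-1 s4^-1 on 5 strands reduces by inverse Markov moves (closure unchanged at each step):
  Destabilize: the word has the form β·s4^-1 where s4^-1 occurs only as the final letter (β ∈ B_4); drop it and the last strand → 4 strands.
Reduced to β = s1^-1 s2 s1^-1 s2^-1 s3^-1 s2 s3^-1 s2^-1 s2^-1 on 4 strands, 9 crossings.
Compute on β:
Braid: s1^-1 s2 s1^-1 s2^-1 s3^-1 s2 s3^-1 s2^-1 s2^-1 on 4 strands, 9 crossings.
Writhe w = (#positive) - (#negative) = 2 - 7 = -5.
Computing the Kauffman bracket via state sum. There are 2^9 = 512 states.
Each crossing splits two ways (0=vertical, 1=horizontal). The state's weight is A^(#A-smoothings - #B-smoothings) * d^(loops - 1).
Tabulate the states by total A-exponent and number of loops L (A-exp: L × count):
  A^9: L=5 ×1
  A^7: L=4 ×9
  A^5: L=3 ×30, L=5 ×6
  A^3: L=2 ×45, L=4 ×37, L=6 ×2
  A^1: L=1 ×27, L=3 ×78, L=5 ×21
  A^-1: L=2 ×67, L=4 ×53, L=6 ×6
  A^-3: L=1 ×12, L=3 ×53, L=5 ×18, L=7 ×1
  A^-5: L=2 ×14, L=4 ×19, L=6 ×3
  A^-7: L=3 ×6, L=5 ×3
  A^-9: L=4 ×1
Each group contributes A^e * Σ count * d^(L-1):
Powers of d = -A^2 - A^-2: d^2 = A^4 + 2 + A^-4; d^3 = -A^6 - 3*A^2 - 3*A^-2 - A^-6; d^4 = A^8 + 4*A^4 + 6 + 4*A^-4 + A^-8; d^5 = -A^10 - 5*A^6 - 10*A^2 - 10*A^-2 - 5*A^-6 - A^-10; d^6 = A^12 + 6*A^8 + 15*A^4 + 20 + 15*A^-4 + 6*A^-8 + A^-12.
  A^9 * (d^4) = A^17 + 4*A^13 + 6*A^9 + 4*A^5 + A
  A^7 * (9*d^3) = -9*A^13 - 27*A^9 - 27*A^5 - 9*A
  A^5 * (30*d^2 + 6*d^4) = 6*A^13 + 54*A^9 + 96*A^5 + 54*A + 6*A^-3
  A^3 * (45*d + 37*d^3 + 2*d^5) = -2*A^13 - 47*A^9 - 176*A^5 - 176*A - 47*A^-3 - 2*A^-7
  A^1 * (27 + 78*d^2 + 21*d^4) = 21*A^9 + 162*A^5 + 309*A + 162*A^-3 + 21*A^-7
  A^-1 * (67*d + 53*d^3 + 6*d^5) = -6*A^9 - 83*A^5 - 286*A - 286*A^-3 - 83*A^-7 - 6*A^-11
  A^-3 * (12 + 53*d^2 + 18*d^4 + d^6) = A^9 + 24*A^5 + 140*A + 246*A^-3 + 140*A^-7 + 24*A^-11 + A^-15
  A^-5 * (14*d + 19*d^3 + 3*d^5) = -3*A^5 - 34*A - 101*A^-3 - 101*A^-7 - 34*A^-11 - 3*A^-15
  A^-7 * (6*d^2 + 3*d^4) = 3*A + 18*A^-3 + 30*A^-7 + 18*A^-11 + 3*A^-15
  A^-9 * (d^3) = -A^-3 - 3*A^-7 - 3*A^-11 - A^-15
Summing the groups: <K> = A^17 - A^13 + 2*A^9 - 3*A^5 + 2*A - 3*A^-3 + 2*A^-7 - A^-11
Normalise by the writhe: (-A^3)^(-w) = (-A^3)^(5) = -A^15, so f(A) = -A^15 * <K> = -A^32 + A^28 - 2*A^24 + 3*A^20 - 2*A^16 + 3*A^12 - 2*A^8 + A^4.
Substitute A = t^(-1/4), i.e. A^e → t^(-e/4): V(t) = t^-1 - 2*t^-2 + 3*t^-3 - 2*t^-4 + 3*t^-5 - 2*t^-6 + t^-7 - t^-8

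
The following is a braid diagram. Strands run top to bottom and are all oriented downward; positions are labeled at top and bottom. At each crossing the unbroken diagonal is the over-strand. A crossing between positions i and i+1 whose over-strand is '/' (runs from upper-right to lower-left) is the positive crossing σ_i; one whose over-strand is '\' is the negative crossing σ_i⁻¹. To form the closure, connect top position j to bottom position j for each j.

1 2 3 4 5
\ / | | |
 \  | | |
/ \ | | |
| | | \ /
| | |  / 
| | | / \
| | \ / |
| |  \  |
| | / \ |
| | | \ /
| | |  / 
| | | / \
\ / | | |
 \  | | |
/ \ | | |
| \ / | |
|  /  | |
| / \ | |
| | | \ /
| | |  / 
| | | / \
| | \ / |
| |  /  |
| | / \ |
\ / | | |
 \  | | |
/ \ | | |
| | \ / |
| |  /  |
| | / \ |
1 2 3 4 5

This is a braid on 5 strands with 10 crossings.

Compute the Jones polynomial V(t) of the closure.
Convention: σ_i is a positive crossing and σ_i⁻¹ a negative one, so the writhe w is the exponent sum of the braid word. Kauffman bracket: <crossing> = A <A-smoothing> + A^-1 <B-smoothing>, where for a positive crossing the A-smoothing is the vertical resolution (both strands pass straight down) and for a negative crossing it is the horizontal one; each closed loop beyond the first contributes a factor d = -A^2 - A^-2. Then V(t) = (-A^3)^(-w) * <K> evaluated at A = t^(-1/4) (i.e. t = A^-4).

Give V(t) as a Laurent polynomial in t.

Reading the diagram top to bottom ('/'-over between positions i,i+1 = s_i, '\'-over = s_i^-1): braid word = s1^-1 s4 s3^-1 s4 s1^-1 s2 s4 s3 s1^-1 s3.
Braid: s1^-1 s4 s3^-1 s4 s1^-1 s2 s4 s3 s1^-1 s3 on 5 strands, 10 crossings.
Writhe w = (#positive) - (#negative) = 6 - 4 = 2.
State-sum expansion of <K>. There are 2^10 = 1024 states.
For each crossing: s=0 is the vertical smoothing, s=1 horizontal. Crossing k contributes A^(sign_k * (1 - 2*s_k)); loop factor d = -A^2 - A^-2.
Tabulate the states by total A-exponent and number of loops L (A-exp: L × count):
  A^10: L=5 ×1
  A^8: L=4 ×7, L=6 ×3
  A^6: L=3 ×18, L=5 ×26, L=7 ×1
  A^4: L=2 ×21, L=4 ×85, L=6 ×14
  A^2: L=1 ×9, L=3 ×137, L=5 ×62, L=7 ×2
  A^0: L=2 ×105, L=4 ×132, L=6 ×15
  A^-2: L=1 ×30, L=3 ×132, L=5 ×47, L=7 ×1
  A^-4: L=2 ×49, L=4 ×65, L=6 ×6
  A^-6: L=3 ×31, L=5 ×14
  A^-8: L=4 ×9, L=6 ×1
  A^-10: L=5 ×1
Each group contributes A^e * Σ count * d^(L-1):
Powers of d = -A^2 - A^-2: d^2 = A^4 + 2 + A^-4; d^3 = -A^6 - 3*A^2 - 3*A^-2 - A^-6; d^4 = A^8 + 4*A^4 + 6 + 4*A^-4 + A^-8; d^5 = -A^10 - 5*A^6 - 10*A^2 - 10*A^-2 - 5*A^-6 - A^-10; d^6 = A^12 + 6*A^8 + 15*A^4 + 20 + 15*A^-4 + 6*A^-8 + A^-12.
  A^10 * (d^4) = A^18 + 4*A^14 + 6*A^10 + 4*A^6 + A^2
  A^8 * (7*d^3 + 3*d^5) = -3*A^18 - 22*A^14 - 51*A^10 - 51*A^6 - 22*A^2 - 3*A^-2
  A^6 * (18*d^2 + 26*d^4 + d^6) = A^18 + 32*A^14 + 137*A^10 + 212*A^6 + 137*A^2 + 32*A^-2 + A^-6
  A^4 * (21*d + 85*d^3 + 14*d^5) = -14*A^14 - 155*A^10 - 416*A^6 - 416*A^2 - 155*A^-2 - 14*A^-6
  A^2 * (9 + 137*d^2 + 62*d^4 + 2*d^6) = 2*A^14 + 74*A^10 + 415*A^6 + 695*A^2 + 415*A^-2 + 74*A^-6 + 2*A^-10
  A^0 * (105*d + 132*d^3 + 15*d^5) = -15*A^10 - 207*A^6 - 651*A^2 - 651*A^-2 - 207*A^-6 - 15*A^-10
  A^-2 * (30 + 132*d^2 + 47*d^4 + d^6) = A^10 + 53*A^6 + 335*A^2 + 596*A^-2 + 335*A^-6 + 53*A^-10 + A^-14
  A^-4 * (49*d + 65*d^3 + 6*d^5) = -6*A^6 - 95*A^2 - 304*A^-2 - 304*A^-6 - 95*A^-10 - 6*A^-14
  A^-6 * (31*d^2 + 14*d^4) = 14*A^2 + 87*A^-2 + 146*A^-6 + 87*A^-10 + 14*A^-14
  A^-8 * (9*d^3 + d^5) = -A^2 - 14*A^-2 - 37*A^-6 - 37*A^-10 - 14*A^-14 - A^-18
  A^-10 * (d^4) = A^-2 + 4*A^-6 + 6*A^-10 + 4*A^-14 + A^-18
Summing the groups: <K> = -A^18 + 2*A^14 - 3*A^10 + 4*A^6 - 3*A^2 + 4*A^-2 - 2*A^-6 + A^-10 - A^-14
Normalise by the writhe: (-A^3)^(-w) = (-A^3)^(-2) = A^-6, so f(A) = A^-6 * <K> = -A^12 + 2*A^8 - 3*A^4 + 4 - 3*A^-4 + 4*A^-8 - 2*A^-12 + A^-16 - A^-20.
Substitute A = t^(-1/4), i.e. A^e → t^(-e/4): V(t) = -t^5 + t^4 - 2*t^3 + 4*t^2 - 3*t + 4 - 3*t^-1 + 2*t^-2 - t^-3

Answer: -t^5 + t^4 - 2*t^3 + 4*t^2 - 3*t + 4 - 3*t^-1 + 2*t^-2 - t^-3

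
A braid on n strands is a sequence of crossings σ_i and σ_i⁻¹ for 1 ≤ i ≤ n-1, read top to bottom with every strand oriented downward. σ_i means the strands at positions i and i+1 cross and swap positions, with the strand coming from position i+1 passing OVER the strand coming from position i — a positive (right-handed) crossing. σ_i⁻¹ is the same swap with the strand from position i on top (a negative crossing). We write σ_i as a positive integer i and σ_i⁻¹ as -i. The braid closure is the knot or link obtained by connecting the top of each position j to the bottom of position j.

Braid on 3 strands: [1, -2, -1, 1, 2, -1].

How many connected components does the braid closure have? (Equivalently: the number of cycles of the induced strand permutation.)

Track the strand permutation on 3 strands, starting from identity.
  step 1: s1 swaps positions 1,2 -> [2 1 3]
  step 2: s2^-1 swaps positions 2,3 -> [2 3 1]
  step 3: s1^-1 swaps positions 1,2 -> [3 2 1]
  step 4: s1 swaps positions 1,2 -> [2 3 1]
  step 5: s2 swaps positions 2,3 -> [2 1 3]
  step 6: s1^-1 swaps positions 1,2 -> [1 2 3]
Final permutation (position -> original strand): [1 2 3]
Closure components = cycle count of this permutation = 3.

Answer: 3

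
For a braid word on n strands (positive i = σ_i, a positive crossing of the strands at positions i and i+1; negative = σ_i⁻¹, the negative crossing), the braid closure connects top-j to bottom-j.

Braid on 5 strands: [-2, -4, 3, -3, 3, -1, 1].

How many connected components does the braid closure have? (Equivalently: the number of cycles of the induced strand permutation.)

2

Derivation:
Track the strand permutation on 5 strands, starting from identity.
  step 1: s2^-1 swaps positions 2,3 -> [1 3 2 4 5]
  step 2: s4^-1 swaps positions 4,5 -> [1 3 2 5 4]
  step 3: s3 swaps positions 3,4 -> [1 3 5 2 4]
  step 4: s3^-1 swaps positions 3,4 -> [1 3 2 5 4]
  step 5: s3 swaps positions 3,4 -> [1 3 5 2 4]
  step 6: s1^-1 swaps positions 1,2 -> [3 1 5 2 4]
  step 7: s1 swaps positions 1,2 -> [1 3 5 2 4]
Final permutation (position -> original strand): [1 3 5 2 4]
Closure components = cycle count of this permutation = 2.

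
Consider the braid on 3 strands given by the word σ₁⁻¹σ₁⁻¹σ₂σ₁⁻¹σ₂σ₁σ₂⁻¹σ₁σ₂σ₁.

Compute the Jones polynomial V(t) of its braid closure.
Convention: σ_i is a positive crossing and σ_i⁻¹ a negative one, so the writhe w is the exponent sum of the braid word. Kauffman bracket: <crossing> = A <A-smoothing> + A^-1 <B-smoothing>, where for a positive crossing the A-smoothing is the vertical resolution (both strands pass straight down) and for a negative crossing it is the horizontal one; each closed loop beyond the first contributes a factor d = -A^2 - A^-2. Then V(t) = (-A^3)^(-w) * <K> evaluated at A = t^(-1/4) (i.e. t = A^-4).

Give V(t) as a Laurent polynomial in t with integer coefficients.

-t^5 + t^4 - t^3 + 2*t^2 - t + 2 - t^-1

Derivation:
The presented braid s1^-1 s1^-1 s2 s1^-1 s2 s1 s2^-1 s1 s2 s1 on 3 strands reduces by inverse Markov moves (closure unchanged at each step):
  Deconjugate: the word is γ·β·γ⁻¹ with γ = s1^-1 (prefix) and γ⁻¹ = s1 (suffix); strip both.
Reduced to β = s1^-1 s2 s1^-1 s2 s1 s2^-1 s1 s2 on 3 strands, 8 crossings.
Compute on β:
Braid: s1^-1 s2 s1^-1 s2 s1 s2^-1 s1 s2 on 3 strands, 8 crossings.
Writhe w = (#positive) - (#negative) = 5 - 3 = 2.
State-sum expansion of <K>. There are 2^8 = 256 states.
Smooth each crossing (0=||, 1=⌣⌢); contribution A^(Σ sign_k(1-2s_k)) * d^(L-1).
Tabulate the states by total A-exponent and number of loops L (A-exp: L × count):
  A^8: L=2 ×1
  A^6: L=1 ×3, L=3 ×5
  A^4: L=2 ×22, L=4 ×6
  A^2: L=1 ×18, L=3 ×37, L=5 ×1
  A^0: L=2 ×58, L=4 ×12
  A^-2: L=1 ×24, L=3 ×31, L=5 ×1
  A^-4: L=2 ×23, L=4 ×5
  A^-6: L=3 ×8
  A^-8: L=4 ×1
Each group contributes A^e * Σ count * d^(L-1):
Powers of d = -A^2 - A^-2: d^2 = A^4 + 2 + A^-4; d^3 = -A^6 - 3*A^2 - 3*A^-2 - A^-6; d^4 = A^8 + 4*A^4 + 6 + 4*A^-4 + A^-8.
  A^8 * (d) = -A^10 - A^6
  A^6 * (3 + 5*d^2) = 5*A^10 + 13*A^6 + 5*A^2
  A^4 * (22*d + 6*d^3) = -6*A^10 - 40*A^6 - 40*A^2 - 6*A^-2
  A^2 * (18 + 37*d^2 + d^4) = A^10 + 41*A^6 + 98*A^2 + 41*A^-2 + A^-6
  A^0 * (58*d + 12*d^3) = -12*A^6 - 94*A^2 - 94*A^-2 - 12*A^-6
  A^-2 * (24 + 31*d^2 + d^4) = A^6 + 35*A^2 + 92*A^-2 + 35*A^-6 + A^-10
  A^-4 * (23*d + 5*d^3) = -5*A^2 - 38*A^-2 - 38*A^-6 - 5*A^-10
  A^-6 * (8*d^2) = 8*A^-2 + 16*A^-6 + 8*A^-10
  A^-8 * (d^3) = -A^-2 - 3*A^-6 - 3*A^-10 - A^-14
Summing the groups: <K> = -A^10 + 2*A^6 - A^2 + 2*A^-2 - A^-6 + A^-10 - A^-14
Normalise by the writhe: (-A^3)^(-w) = (-A^3)^(-2) = A^-6, so f(A) = A^-6 * <K> = -A^4 + 2 - A^-4 + 2*A^-8 - A^-12 + A^-16 - A^-20.
Substitute A = t^(-1/4), i.e. A^e → t^(-e/4): V(t) = -t^5 + t^4 - t^3 + 2*t^2 - t + 2 - t^-1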